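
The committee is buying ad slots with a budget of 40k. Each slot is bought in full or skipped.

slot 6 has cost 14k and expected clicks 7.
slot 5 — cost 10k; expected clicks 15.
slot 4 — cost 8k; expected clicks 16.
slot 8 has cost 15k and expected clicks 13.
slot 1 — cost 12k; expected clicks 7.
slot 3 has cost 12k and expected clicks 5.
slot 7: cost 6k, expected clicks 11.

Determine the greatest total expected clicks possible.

slot 5 + slot 4 + slot 1 + slot 7: cost 10 + 8 + 12 + 6 = 36 ≤ 40, expected clicks 15 + 16 + 7 + 11 = 49.
slot 5 + slot 4 + slot 8 + slot 7: cost 10 + 8 + 15 + 6 = 39 ≤ 40, expected clicks 15 + 16 + 13 + 11 = 55.
slot 6 + slot 5 + slot 4 + slot 7: cost 14 + 10 + 8 + 6 = 38 ≤ 40, expected clicks 7 + 15 + 16 + 11 = 49.
Best is slot 5, slot 4, slot 8, and slot 7 with total expected clicks 55.

55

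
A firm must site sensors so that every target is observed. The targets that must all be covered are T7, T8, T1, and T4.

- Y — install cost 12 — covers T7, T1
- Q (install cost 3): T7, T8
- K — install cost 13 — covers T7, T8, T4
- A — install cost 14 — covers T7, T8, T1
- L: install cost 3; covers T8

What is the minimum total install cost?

25

The greedy cost-per-new-target heuristic would pick Q, Y, and K for 28, but a cheaper cover exists.
Choose Y and K: together they cover T7, T8, T1, T4 — every target.
Total install cost: 12 + 13 = 25.
No cover costs less than 25.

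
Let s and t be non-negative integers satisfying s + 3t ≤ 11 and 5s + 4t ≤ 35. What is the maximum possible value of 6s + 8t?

Relaxing integrality, the LP optimum is 47.82 at (s,t) = (5.55, 1.82), which is not an integer point.
(s,t)=(5,2): 1·5+3·2=11≤11, 5·5+4·2=33≤35, objective 46.
(s,t)=(6,1): 1·6+3·1=9≤11, 5·6+4·1=34≤35, objective 44.
(s,t)=(4,2): 1·4+3·2=10≤11, 5·4+4·2=28≤35, objective 40.
Maximum is 46 at (s,t)=(5,2).

46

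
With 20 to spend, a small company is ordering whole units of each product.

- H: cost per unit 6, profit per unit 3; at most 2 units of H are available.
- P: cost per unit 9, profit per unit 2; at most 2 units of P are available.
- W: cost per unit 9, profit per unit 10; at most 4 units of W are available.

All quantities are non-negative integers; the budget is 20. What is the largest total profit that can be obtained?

20

This is a bounded integer knapsack.
W has the best ratio (10/9); taking only W gives at most 2×10 = 20 (stopped by the cost limit).
Optimal: 2×W: cost 18 ≤ 20, profit 2·10 = 20.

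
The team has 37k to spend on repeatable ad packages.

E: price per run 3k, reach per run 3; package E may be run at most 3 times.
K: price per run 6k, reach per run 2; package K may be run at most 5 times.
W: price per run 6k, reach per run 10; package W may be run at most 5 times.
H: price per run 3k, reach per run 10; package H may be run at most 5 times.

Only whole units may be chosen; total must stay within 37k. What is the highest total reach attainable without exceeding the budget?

83

Take 1×E, 3×W, and 5×H: price 36 ≤ 37, reach 1·3 + 3·10 + 5·10 = 83.
H has the best ratio (10/3) and is taken to its limit of 5; remaining capacity is filled optimally with the others.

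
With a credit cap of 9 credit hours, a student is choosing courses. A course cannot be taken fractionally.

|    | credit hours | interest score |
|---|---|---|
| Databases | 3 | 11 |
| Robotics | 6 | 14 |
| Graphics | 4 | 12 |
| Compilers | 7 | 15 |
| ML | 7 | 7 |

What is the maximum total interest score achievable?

Allowing fractional choices, the relaxed optimum would be about 27.7, but courses are indivisible.
Compilers: credit hours 7 ≤ 9, interest score 15.
Databases + Robotics: credit hours 3 + 6 = 9 ≤ 9, interest score 11 + 14 = 25.
Databases + Graphics: credit hours 3 + 4 = 7 ≤ 9, interest score 11 + 12 = 23.
Best is Databases and Robotics with total interest score 25.

25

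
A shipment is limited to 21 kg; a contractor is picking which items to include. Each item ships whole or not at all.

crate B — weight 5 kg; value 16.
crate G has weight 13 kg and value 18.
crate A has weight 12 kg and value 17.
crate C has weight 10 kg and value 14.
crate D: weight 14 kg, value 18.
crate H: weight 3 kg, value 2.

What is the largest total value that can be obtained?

crate B + crate A + crate H: weight 5 + 12 + 3 = 20 ≤ 21, value 16 + 17 + 2 = 35.
crate B + crate G + crate H: weight 5 + 13 + 3 = 21 ≤ 21, value 16 + 18 + 2 = 36.
crate B + crate G: weight 5 + 13 = 18 ≤ 21, value 16 + 18 = 34.
Best is crate B, crate G, and crate H with total value 36.

36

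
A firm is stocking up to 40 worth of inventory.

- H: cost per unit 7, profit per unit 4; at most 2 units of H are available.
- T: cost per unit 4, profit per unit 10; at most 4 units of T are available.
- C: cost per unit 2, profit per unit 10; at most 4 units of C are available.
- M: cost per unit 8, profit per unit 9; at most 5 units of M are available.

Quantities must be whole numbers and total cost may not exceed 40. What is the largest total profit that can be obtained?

C has the best ratio (10/2); taking only C gives at most 4×10 = 40 (stopped by the supply cap of 4).
Mixing does better — 4×T, 4×C, and 2×M: cost 40 ≤ 40, profit 4·10 + 4·10 + 2·9 = 98.

98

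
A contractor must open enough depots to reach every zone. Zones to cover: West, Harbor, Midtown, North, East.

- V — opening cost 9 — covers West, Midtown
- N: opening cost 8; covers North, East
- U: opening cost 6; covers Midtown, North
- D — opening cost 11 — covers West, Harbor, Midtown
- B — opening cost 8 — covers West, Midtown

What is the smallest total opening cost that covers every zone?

The greedy cost-per-new-zone heuristic would pick U, D, and N for 25, but a cheaper cover exists.
Choose N and D: together they cover West, Harbor, Midtown, North, East — every zone.
Total opening cost: 8 + 11 = 19.
No cover costs less than 19.

19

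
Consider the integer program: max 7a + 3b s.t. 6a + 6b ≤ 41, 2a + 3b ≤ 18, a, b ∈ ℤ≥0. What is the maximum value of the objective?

42

The continuous relaxation peaks at (6.83, 0) with value 47.83; rounding to a feasible lattice point costs some objective.
(a,b)=(6,0): 6·6+6·0=36≤41, 2·6+3·0=12≤18, objective 42.
(a,b)=(5,1): 6·5+6·1=36≤41, 2·5+3·1=13≤18, objective 38.
(a,b)=(5,0): 6·5+6·0=30≤41, 2·5+3·0=10≤18, objective 35.
The best lattice point is (6,0), giving 42.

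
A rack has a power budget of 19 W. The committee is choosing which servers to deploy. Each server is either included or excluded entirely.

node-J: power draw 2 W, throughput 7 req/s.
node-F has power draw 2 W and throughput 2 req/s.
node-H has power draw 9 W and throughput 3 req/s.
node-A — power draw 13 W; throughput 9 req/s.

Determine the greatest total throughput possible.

node-J + node-A: power draw 2 + 13 = 15 ≤ 19, throughput 7 + 9 = 16.
node-J + node-F + node-A: power draw 2 + 2 + 13 = 17 ≤ 19, throughput 7 + 2 + 9 = 18.
node-J + node-F + node-H: power draw 2 + 2 + 9 = 13 ≤ 19, throughput 7 + 2 + 3 = 12.
Best is node-J, node-F, and node-A with total throughput 18.

18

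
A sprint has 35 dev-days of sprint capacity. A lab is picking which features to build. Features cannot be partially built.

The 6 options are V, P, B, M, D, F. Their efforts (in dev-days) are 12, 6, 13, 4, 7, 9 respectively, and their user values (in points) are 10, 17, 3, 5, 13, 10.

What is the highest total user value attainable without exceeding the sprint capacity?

50

P + M + D + F: effort 6 + 4 + 7 + 9 = 26 ≤ 35, user value 17 + 5 + 13 + 10 = 45.
V + P + D + F: effort 12 + 6 + 7 + 9 = 34 ≤ 35, user value 10 + 17 + 13 + 10 = 50.
Best is V, P, D, and F with total user value 50.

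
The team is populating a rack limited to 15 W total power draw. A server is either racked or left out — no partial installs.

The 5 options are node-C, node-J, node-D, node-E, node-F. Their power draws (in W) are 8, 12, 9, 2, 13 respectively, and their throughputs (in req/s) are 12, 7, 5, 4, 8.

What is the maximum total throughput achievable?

Allowing fractional choices, the relaxed optimum would be about 19.1, but servers are indivisible.
node-E + node-F: power draw 2 + 13 = 15 ≤ 15, throughput 4 + 8 = 12.
node-C: power draw 8 ≤ 15, throughput 12.
node-C + node-E: power draw 8 + 2 = 10 ≤ 15, throughput 12 + 4 = 16.
Best is node-C and node-E with total throughput 16.

16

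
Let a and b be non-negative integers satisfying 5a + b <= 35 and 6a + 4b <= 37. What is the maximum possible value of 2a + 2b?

The continuous relaxation peaks at (0, 9.25) with value 18.50; rounding to a feasible lattice point costs some objective.
(a,b)=(0,9) is feasible, giving 18.
(a,b)=(0,8) is feasible, giving 16.
No feasible integer point exceeds 18.

18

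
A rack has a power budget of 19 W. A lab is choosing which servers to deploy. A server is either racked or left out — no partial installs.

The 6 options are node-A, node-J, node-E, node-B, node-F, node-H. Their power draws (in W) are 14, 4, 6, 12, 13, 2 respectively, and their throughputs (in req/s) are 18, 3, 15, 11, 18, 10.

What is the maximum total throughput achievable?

node-E + node-F: power draw 6 + 13 = 19 ≤ 19, throughput 15 + 18 = 33.
node-J + node-F + node-H: power draw 4 + 13 + 2 = 19 ≤ 19, throughput 3 + 18 + 10 = 31.
Best is node-E and node-F with total throughput 33.

33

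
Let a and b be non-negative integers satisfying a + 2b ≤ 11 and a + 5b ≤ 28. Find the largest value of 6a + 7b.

(a,b)=(11,0): 1·11+2·0=11≤11, 1·11+5·0=11≤28, objective 66.
(a,b)=(10,0): 1·10+2·0=10≤11, 1·10+5·0=10≤28, objective 60.
The best lattice point is (11,0), giving 66.

66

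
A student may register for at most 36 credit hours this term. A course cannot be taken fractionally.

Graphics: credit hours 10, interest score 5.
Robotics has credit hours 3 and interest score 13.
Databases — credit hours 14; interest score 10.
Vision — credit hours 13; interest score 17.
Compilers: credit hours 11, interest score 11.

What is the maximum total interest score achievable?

Robotics + Vision + Compilers: credit hours 3 + 13 + 11 = 27 ≤ 36, interest score 13 + 17 + 11 = 41.
Robotics + Databases + Vision: credit hours 3 + 14 + 13 = 30 ≤ 36, interest score 13 + 10 + 17 = 40.
Best is Robotics, Vision, and Compilers with total interest score 41.

41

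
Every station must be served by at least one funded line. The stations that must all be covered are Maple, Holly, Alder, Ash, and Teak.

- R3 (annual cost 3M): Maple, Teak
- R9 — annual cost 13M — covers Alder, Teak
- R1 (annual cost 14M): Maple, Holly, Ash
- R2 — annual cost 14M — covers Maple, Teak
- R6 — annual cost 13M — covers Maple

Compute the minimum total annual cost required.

This is a weighted set-cover instance.
The greedy cost-per-new-station heuristic would pick R3, R1, and R9 for 30, but a cheaper cover exists.
Choose R9 and R1: together they cover Maple, Holly, Alder, Ash, Teak — every station.
Total annual cost: 13 + 14 = 27.
No cover costs less than 27.

27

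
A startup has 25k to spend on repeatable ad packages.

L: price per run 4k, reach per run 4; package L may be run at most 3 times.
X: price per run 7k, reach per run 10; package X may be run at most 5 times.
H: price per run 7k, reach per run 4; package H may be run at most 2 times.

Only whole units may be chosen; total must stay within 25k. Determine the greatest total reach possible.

This is a bounded integer knapsack.
Take 1×L and 3×X: price 25 ≤ 25, reach 1·4 + 3·10 = 34.
No other integer combination yields more.

34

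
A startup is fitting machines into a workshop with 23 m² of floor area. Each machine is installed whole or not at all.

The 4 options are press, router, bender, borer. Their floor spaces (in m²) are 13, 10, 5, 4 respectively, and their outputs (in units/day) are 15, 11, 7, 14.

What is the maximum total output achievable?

36

Allowing fractional choices, the relaxed optimum would be about 37.1, but machines are indivisible.
press + bender + borer: floor space 13 + 5 + 4 = 22 ≤ 23, output 15 + 7 + 14 = 36.
press + borer: floor space 13 + 4 = 17 ≤ 23, output 15 + 14 = 29.
router + bender + borer: floor space 10 + 5 + 4 = 19 ≤ 23, output 11 + 7 + 14 = 32.
Best is press, bender, and borer with total output 36.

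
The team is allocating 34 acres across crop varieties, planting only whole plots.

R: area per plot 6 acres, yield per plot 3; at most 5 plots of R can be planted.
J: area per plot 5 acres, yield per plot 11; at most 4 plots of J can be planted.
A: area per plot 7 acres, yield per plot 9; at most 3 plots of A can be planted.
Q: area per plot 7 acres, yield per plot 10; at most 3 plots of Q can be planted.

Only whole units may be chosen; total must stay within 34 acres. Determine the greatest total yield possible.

64

This is a bounded integer knapsack.
4×J and 2×Q: area 34 ≤ 34, yield 4·11 + 2·10 = 64.
4×J, 1×A, and 1×Q: area 34 ≤ 34, yield 4·11 + 1·9 + 1·10 = 63.
Best is 64.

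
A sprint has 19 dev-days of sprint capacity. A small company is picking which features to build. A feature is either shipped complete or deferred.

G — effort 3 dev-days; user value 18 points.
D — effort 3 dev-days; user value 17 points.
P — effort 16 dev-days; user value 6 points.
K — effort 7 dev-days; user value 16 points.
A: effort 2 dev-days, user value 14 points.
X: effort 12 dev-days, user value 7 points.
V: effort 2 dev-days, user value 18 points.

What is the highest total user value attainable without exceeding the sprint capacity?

83

Take G, D, K, A, and V: effort 3 + 3 + 7 + 2 + 2 = 17 ≤ 19, user value 18 + 17 + 16 + 14 + 18 = 83.
No other feasible combination does better.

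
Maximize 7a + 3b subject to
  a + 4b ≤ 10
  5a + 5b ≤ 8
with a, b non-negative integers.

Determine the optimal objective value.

(a,b)=(1,0) is feasible, giving 7.
(a,b)=(0,1) is feasible, giving 3.
(a,b)=(0,0) is feasible, giving 0.
Maximum is 7 at (a,b)=(1,0).

7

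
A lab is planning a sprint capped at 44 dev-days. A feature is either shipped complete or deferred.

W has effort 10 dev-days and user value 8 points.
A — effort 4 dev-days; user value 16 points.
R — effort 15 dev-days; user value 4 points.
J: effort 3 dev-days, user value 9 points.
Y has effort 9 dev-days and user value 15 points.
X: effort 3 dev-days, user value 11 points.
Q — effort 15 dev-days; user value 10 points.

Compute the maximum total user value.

Take W, A, J, Y, X, and Q: effort 10 + 4 + 3 + 9 + 3 + 15 = 44 ≤ 44, user value 8 + 16 + 9 + 15 + 11 + 10 = 69.
No other feasible combination does better.

69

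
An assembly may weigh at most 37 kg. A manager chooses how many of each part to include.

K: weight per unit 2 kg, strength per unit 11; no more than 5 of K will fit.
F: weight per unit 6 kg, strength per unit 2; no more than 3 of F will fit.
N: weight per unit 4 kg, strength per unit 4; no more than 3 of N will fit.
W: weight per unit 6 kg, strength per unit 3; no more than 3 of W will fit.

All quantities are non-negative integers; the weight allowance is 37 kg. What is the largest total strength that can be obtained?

73

This is a bounded integer knapsack.
K has the best ratio (11/2); taking only K gives at most 5×11 = 55 (stopped by the supply cap of 5).
Mixing does better — 5×K, 3×N, and 2×W: weight 34 ≤ 37, strength 5·11 + 3·4 + 2·3 = 73.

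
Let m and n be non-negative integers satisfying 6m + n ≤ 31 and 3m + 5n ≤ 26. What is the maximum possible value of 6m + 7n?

Relaxing integrality, the LP optimum is 45.00 at (m,n) = (4.78, 2.33), which is not an integer point.
(m,n)=(2,4): 6·2+1·4=16≤31, 3·2+5·4=26≤26, objective 40.
(m,n)=(3,3): 6·3+1·3=21≤31, 3·3+5·3=24≤26, objective 39.
(m,n)=(4,2): 6·4+1·2=26≤31, 3·4+5·2=22≤26, objective 38.
(m,n)=(5,1): 6·5+1·1=31≤31, 3·5+5·1=20≤26, objective 37.
Maximum is 40 at (m,n)=(2,4).

40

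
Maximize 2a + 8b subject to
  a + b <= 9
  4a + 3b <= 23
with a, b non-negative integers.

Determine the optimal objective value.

56

(a,b)=(0,7): 1·0+1·7=7≤9, 4·0+3·7=21≤23, objective 56.
(a,b)=(1,6): 1·1+1·6=7≤9, 4·1+3·6=22≤23, objective 50.
(a,b)=(0,6): 1·0+1·6=6≤9, 4·0+3·6=18≤23, objective 48.
Maximum is 56 at (a,b)=(0,7).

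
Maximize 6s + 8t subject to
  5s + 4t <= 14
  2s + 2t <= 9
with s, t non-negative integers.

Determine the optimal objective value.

Relaxing integrality, the LP optimum is 28.00 at (s,t) = (0, 3.5), which is not an integer point.
(s,t)=(0,3): 5·0+4·3=12≤14, 2·0+2·3=6≤9, objective 24.
(s,t)=(1,2): 5·1+4·2=13≤14, 2·1+2·2=6≤9, objective 22.
(s,t)=(0,2): 5·0+4·2=8≤14, 2·0+2·2=4≤9, objective 16.
Maximum is 24 at (s,t)=(0,3).

24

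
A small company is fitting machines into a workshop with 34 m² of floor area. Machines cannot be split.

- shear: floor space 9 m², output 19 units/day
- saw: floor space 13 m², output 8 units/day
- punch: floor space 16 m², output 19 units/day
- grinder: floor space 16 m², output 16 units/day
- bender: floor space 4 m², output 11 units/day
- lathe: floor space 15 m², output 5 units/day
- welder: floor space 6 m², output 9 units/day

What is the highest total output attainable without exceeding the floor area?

Take shear, punch, and bender: floor space 9 + 16 + 4 = 29 ≤ 34, output 19 + 19 + 11 = 49.
No other feasible combination does better.

49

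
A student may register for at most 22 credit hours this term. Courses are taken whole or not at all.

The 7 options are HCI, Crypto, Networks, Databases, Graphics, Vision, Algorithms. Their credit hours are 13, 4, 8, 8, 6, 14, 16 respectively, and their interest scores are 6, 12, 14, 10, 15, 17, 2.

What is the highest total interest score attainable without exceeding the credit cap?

Allowing fractional choices, the relaxed optimum would be about 46.0, but courses are indivisible.
Crypto + Databases + Graphics: credit hours 4 + 8 + 6 = 18 ≤ 22, interest score 12 + 10 + 15 = 37.
Crypto + Networks + Graphics: credit hours 4 + 8 + 6 = 18 ≤ 22, interest score 12 + 14 + 15 = 41.
Networks + Databases + Graphics: credit hours 8 + 8 + 6 = 22 ≤ 22, interest score 14 + 10 + 15 = 39.
Best is Crypto, Networks, and Graphics with total interest score 41.

41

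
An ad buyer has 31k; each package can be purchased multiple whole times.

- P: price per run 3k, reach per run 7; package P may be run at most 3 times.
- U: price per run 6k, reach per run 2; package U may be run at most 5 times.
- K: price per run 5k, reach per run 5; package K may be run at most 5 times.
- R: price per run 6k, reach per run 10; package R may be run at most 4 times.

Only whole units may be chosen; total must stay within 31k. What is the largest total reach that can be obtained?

54

P has the best ratio (7/3); taking only P gives at most 3×7 = 21 (stopped by the supply cap of 3).
Mixing does better — 2×P and 4×R: price 30 ≤ 31, reach 2·7 + 4·10 = 54.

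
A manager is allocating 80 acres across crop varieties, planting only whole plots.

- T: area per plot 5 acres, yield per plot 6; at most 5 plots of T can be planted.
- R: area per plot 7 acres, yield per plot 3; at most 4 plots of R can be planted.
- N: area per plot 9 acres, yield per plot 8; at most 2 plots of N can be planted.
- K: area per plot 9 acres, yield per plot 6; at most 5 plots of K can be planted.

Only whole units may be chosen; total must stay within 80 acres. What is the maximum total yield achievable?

T has the best ratio (6/5); taking only T gives at most 5×6 = 30 (stopped by the supply cap of 5).
Mixing does better — 5×T, 2×N, and 4×K: area 79 ≤ 80, yield 5·6 + 2·8 + 4·6 = 70.

70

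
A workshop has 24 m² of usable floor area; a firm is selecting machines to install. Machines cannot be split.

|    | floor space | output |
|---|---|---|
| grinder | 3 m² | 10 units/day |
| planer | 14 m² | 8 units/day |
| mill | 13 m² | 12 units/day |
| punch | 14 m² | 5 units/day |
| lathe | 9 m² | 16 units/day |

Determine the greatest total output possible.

Take mill and lathe: floor space 13 + 9 = 22 ≤ 24, output 12 + 16 = 28.
No other feasible combination does better.

28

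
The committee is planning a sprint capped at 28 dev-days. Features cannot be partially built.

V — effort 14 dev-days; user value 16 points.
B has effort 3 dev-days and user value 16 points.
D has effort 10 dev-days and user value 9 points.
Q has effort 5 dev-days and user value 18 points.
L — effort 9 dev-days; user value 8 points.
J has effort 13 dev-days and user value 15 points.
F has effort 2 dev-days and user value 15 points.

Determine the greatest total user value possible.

V + B + Q + F: effort 14 + 3 + 5 + 2 = 24 ≤ 28, user value 16 + 16 + 18 + 15 = 65.
B + Q + J + F: effort 3 + 5 + 13 + 2 = 23 ≤ 28, user value 16 + 18 + 15 + 15 = 64.
B + D + Q + F: effort 3 + 10 + 5 + 2 = 20 ≤ 28, user value 16 + 9 + 18 + 15 = 58.
Best is V, B, Q, and F with total user value 65.

65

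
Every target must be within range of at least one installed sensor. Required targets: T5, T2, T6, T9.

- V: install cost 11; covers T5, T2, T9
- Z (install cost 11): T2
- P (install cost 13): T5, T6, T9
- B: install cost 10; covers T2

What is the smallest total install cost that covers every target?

The greedy cost-per-new-target heuristic would pick V and P for 24, but a cheaper cover exists.
Choose P and B: together they cover T5, T2, T6, T9 — every target.
Total install cost: 13 + 10 = 23.
No cover costs less than 23.

23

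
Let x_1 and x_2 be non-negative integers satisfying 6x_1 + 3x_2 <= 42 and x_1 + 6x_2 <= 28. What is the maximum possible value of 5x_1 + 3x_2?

36

Relaxing integrality, the LP optimum is 36.91 at (x_1,x_2) = (5.09, 3.82), which is not an integer point.
(x_1,x_2)=(6,2): 6·6+3·2=42≤42, 1·6+6·2=18≤28, objective 36.
(x_1,x_2)=(5,3): 6·5+3·3=39≤42, 1·5+6·3=23≤28, objective 34.
(x_1,x_2)=(6,1): 6·6+3·1=39≤42, 1·6+6·1=12≤28, objective 33.
(x_1,x_2)=(4,4): 6·4+3·4=36≤42, 1·4+6·4=28≤28, objective 32.
The best lattice point is (6,2), giving 36.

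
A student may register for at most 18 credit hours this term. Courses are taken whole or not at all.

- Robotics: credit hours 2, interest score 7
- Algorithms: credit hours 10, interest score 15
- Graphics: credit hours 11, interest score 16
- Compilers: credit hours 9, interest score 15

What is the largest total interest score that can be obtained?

23

Take Robotics and Graphics: credit hours 2 + 11 = 13 ≤ 18, interest score 7 + 16 = 23.
No other feasible combination does better.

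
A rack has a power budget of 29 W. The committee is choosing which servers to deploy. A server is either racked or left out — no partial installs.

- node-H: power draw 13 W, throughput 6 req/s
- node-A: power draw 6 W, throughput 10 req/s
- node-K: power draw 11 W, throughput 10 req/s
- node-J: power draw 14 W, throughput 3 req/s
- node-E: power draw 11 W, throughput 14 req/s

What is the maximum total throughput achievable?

34

node-A + node-E: power draw 6 + 11 = 17 ≤ 29, throughput 10 + 14 = 24.
node-A + node-K + node-E: power draw 6 + 11 + 11 = 28 ≤ 29, throughput 10 + 10 + 14 = 34.
Best is node-A, node-K, and node-E with total throughput 34.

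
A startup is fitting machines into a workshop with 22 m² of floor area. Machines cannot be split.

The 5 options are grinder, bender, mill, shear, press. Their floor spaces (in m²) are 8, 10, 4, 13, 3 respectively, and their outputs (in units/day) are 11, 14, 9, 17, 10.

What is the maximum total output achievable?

36

Allowing fractional choices, the relaxed optimum would be about 39.9, but machines are indivisible.
grinder + bender + mill: floor space 8 + 10 + 4 = 22 ≤ 22, output 11 + 14 + 9 = 34.
mill + shear + press: floor space 4 + 13 + 3 = 20 ≤ 22, output 9 + 17 + 10 = 36.
grinder + bender + press: floor space 8 + 10 + 3 = 21 ≤ 22, output 11 + 14 + 10 = 35.
Best is mill, shear, and press with total output 36.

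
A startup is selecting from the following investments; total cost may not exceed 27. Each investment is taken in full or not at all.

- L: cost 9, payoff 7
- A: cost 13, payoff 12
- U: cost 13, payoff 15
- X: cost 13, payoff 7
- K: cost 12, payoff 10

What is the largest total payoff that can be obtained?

27

Allowing fractional choices, the relaxed optimum would be about 27.8, but investments are indivisible.
A + U: cost 13 + 13 = 26 ≤ 27, payoff 12 + 15 = 27.
U + K: cost 13 + 12 = 25 ≤ 27, payoff 15 + 10 = 25.
L + U: cost 9 + 13 = 22 ≤ 27, payoff 7 + 15 = 22.
Best is A and U with total payoff 27.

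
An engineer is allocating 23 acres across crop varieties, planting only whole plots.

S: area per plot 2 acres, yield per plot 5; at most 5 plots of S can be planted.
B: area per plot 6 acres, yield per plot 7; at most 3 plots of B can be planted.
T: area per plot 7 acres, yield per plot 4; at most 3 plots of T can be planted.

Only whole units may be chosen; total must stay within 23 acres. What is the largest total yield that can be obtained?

39

5×S, 1×B, and 1×T: area 23 ≤ 23, yield 5·5 + 1·7 + 1·4 = 36.
5×S and 2×B: area 22 ≤ 23, yield 5·5 + 2·7 = 39.
Best is 39.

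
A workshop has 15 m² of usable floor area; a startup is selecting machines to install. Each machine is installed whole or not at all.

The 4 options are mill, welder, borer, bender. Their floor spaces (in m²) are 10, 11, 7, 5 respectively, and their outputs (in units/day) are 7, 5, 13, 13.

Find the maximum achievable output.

26

Allowing fractional choices, the relaxed optimum would be about 28.1, but machines are indivisible.
borer + bender: floor space 7 + 5 = 12 ≤ 15, output 13 + 13 = 26.
mill + bender: floor space 10 + 5 = 15 ≤ 15, output 7 + 13 = 20.
bender: floor space 5 ≤ 15, output 13.
Best is borer and bender with total output 26.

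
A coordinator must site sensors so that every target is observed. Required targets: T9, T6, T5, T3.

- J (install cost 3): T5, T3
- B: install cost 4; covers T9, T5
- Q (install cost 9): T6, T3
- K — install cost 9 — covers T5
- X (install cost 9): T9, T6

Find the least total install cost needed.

Choose J and X: together they cover T9, T6, T5, T3 — every target.
Total install cost: 3 + 9 = 12.

12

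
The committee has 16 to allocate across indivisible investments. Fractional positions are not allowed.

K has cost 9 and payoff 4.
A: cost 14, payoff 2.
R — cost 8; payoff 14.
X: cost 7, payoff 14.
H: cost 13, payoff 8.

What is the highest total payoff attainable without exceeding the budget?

Take R and X: cost 8 + 7 = 15 ≤ 16, payoff 14 + 14 = 28.
No other feasible combination does better.

28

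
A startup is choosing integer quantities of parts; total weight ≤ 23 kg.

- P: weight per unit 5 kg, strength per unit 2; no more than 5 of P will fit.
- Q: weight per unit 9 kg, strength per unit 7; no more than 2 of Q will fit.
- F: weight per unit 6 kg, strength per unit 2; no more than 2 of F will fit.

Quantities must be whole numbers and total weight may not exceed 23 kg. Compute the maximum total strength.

16

Q has the best ratio (7/9); taking only Q gives at most 2×7 = 14 (stopped by the weight limit).
Mixing does better — 1×P and 2×Q: weight 23 ≤ 23, strength 1·2 + 2·7 = 16.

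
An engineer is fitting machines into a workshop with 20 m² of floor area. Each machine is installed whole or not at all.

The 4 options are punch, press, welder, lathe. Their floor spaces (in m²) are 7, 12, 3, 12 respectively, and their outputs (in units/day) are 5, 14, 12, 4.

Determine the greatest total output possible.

26

Take press and welder: floor space 12 + 3 = 15 ≤ 20, output 14 + 12 = 26.
No other feasible combination does better.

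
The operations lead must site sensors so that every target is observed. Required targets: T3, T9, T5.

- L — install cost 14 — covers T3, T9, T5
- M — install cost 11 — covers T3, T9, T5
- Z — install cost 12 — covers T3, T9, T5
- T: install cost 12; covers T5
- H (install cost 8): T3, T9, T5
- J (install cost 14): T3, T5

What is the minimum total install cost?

8

H alone covers T3, T9, T5 — every target.
Total install cost: 8.
No cover costs less than 8.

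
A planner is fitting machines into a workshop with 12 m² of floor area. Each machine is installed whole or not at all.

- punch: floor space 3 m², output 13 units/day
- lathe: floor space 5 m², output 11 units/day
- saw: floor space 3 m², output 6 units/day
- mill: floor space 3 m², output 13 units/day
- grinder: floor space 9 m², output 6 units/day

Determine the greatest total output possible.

punch + saw + mill: floor space 3 + 3 + 3 = 9 ≤ 12, output 13 + 6 + 13 = 32.
punch + lathe + saw: floor space 3 + 5 + 3 = 11 ≤ 12, output 13 + 11 + 6 = 30.
punch + lathe + mill: floor space 3 + 5 + 3 = 11 ≤ 12, output 13 + 11 + 13 = 37.
Best is punch, lathe, and mill with total output 37.

37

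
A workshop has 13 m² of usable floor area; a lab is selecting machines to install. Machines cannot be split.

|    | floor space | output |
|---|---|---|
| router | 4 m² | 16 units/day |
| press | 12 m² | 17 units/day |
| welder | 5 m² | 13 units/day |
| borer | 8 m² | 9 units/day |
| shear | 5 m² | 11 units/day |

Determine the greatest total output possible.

29

This is an integer program with binary decision variables.
router + borer: floor space 4 + 8 = 12 ≤ 13, output 16 + 9 = 25.
router + welder: floor space 4 + 5 = 9 ≤ 13, output 16 + 13 = 29.
router + shear: floor space 4 + 5 = 9 ≤ 13, output 16 + 11 = 27.
Best is router and welder with total output 29.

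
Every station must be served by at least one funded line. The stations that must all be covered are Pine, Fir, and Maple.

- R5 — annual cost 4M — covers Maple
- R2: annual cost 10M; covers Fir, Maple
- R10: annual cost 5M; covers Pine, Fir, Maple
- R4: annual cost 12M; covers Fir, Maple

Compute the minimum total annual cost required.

This is a weighted set-cover instance.
R10 alone covers Pine, Fir, Maple — every station.
Total annual cost: 5.
No cover costs less than 5.

5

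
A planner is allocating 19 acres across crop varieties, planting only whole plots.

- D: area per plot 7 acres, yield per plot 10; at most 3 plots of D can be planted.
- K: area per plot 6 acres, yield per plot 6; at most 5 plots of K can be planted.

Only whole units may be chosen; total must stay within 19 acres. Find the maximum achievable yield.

22

This is a bounded integer knapsack.
2×D: area 14 ≤ 19, yield 2·10 = 20.
1×D and 2×K: area 19 ≤ 19, yield 1·10 + 2·6 = 22.
Best is 22.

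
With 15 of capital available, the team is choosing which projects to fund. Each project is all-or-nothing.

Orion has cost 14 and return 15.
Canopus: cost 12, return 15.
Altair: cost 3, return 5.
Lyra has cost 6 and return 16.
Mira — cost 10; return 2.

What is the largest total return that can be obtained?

Altair + Lyra: cost 3 + 6 = 9 ≤ 15, return 5 + 16 = 21.
Canopus + Altair: cost 12 + 3 = 15 ≤ 15, return 15 + 5 = 20.
Best is Altair and Lyra with total return 21.

21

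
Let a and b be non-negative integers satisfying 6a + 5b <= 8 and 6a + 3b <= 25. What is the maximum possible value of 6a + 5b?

The continuous relaxation peaks at (1.33, 0) with value 8.00; rounding to a feasible lattice point costs some objective.
(a,b)=(1,0): 6·1+5·0=6≤8, 6·1+3·0=6≤25, objective 6.
(a,b)=(0,1): 6·0+5·1=5≤8, 6·0+3·1=3≤25, objective 5.
(a,b)=(0,0): 6·0+5·0=0≤8, 6·0+3·0=0≤25, objective 0.
Maximum is 6 at (a,b)=(1,0).

6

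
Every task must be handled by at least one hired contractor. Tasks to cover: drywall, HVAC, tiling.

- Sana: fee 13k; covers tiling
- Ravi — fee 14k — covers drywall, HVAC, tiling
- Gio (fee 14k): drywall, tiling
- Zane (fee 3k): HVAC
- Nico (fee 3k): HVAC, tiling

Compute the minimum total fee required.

The greedy cost-per-new-task heuristic would pick Nico and Ravi for 17, but a cheaper cover exists.
Ravi alone covers drywall, HVAC, tiling — every task.
Total fee: 14.
No cover costs less than 14.

14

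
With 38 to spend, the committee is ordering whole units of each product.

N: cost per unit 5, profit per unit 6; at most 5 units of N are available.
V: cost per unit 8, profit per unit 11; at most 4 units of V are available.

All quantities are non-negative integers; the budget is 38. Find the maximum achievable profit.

4×N and 2×V: cost 36 ≤ 38, profit 4·6 + 2·11 = 46.
1×N and 4×V: cost 37 ≤ 38, profit 1·6 + 4·11 = 50.
Best is 50.

50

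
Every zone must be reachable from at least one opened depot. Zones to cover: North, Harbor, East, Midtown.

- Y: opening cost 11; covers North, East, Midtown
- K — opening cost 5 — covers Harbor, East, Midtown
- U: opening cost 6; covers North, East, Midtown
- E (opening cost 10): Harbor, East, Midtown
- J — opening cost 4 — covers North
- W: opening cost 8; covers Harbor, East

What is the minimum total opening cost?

9

Choose K and J: together they cover North, Harbor, East, Midtown — every zone.
Total opening cost: 5 + 4 = 9.
No cover costs less than 9.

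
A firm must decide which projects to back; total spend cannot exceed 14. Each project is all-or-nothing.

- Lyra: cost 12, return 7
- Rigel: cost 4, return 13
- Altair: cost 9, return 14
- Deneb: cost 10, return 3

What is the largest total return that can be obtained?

27

Take Rigel and Altair: cost 4 + 9 = 13 ≤ 14, return 13 + 14 = 27.
No other feasible combination does better.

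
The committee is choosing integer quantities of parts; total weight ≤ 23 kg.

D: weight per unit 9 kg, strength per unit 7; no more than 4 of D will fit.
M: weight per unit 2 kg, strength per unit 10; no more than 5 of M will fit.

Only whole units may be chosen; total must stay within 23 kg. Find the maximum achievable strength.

57

This is a bounded integer knapsack.
M has the best ratio (10/2); taking only M gives at most 5×10 = 50 (stopped by the supply cap of 5).
Mixing does better — 1×D and 5×M: weight 19 ≤ 23, strength 1·7 + 5·10 = 57.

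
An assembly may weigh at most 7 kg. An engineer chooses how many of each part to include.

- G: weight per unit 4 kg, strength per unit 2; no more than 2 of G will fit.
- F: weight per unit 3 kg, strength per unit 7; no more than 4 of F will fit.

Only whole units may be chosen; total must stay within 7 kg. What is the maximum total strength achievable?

F has the best ratio (7/3); taking only F gives at most 2×7 = 14 (stopped by the weight limit).
Optimal: 2×F: weight 6 ≤ 7, strength 2·7 = 14.

14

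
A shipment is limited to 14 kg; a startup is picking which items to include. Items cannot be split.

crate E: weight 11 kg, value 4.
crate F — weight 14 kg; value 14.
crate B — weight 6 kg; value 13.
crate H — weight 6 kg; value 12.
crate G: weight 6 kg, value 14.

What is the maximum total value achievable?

crate B + crate G: weight 6 + 6 = 12 ≤ 14, value 13 + 14 = 27.
crate H + crate G: weight 6 + 6 = 12 ≤ 14, value 12 + 14 = 26.
Best is crate B and crate G with total value 27.

27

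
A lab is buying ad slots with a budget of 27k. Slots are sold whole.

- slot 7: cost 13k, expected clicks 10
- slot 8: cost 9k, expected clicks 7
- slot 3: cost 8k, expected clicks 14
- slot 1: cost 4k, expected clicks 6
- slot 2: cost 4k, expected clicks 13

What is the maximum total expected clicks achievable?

40

Take slot 8, slot 3, slot 1, and slot 2: cost 9 + 8 + 4 + 4 = 25 ≤ 27, expected clicks 7 + 14 + 6 + 13 = 40.
No other feasible combination does better.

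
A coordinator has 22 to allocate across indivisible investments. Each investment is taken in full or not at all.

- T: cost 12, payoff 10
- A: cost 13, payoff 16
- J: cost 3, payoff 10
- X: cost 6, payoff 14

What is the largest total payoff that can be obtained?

Treat it as a binary knapsack problem.
A + X: cost 13 + 6 = 19 ≤ 22, payoff 16 + 14 = 30.
T + J + X: cost 12 + 3 + 6 = 21 ≤ 22, payoff 10 + 10 + 14 = 34.
A + J + X: cost 13 + 3 + 6 = 22 ≤ 22, payoff 16 + 10 + 14 = 40.
Best is A, J, and X with total payoff 40.

40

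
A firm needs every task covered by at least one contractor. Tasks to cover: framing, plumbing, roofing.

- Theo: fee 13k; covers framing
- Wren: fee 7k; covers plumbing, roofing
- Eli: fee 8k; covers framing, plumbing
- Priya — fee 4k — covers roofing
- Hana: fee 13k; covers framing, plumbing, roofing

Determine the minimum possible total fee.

This is a weighted set-cover instance.
The greedy cost-per-new-task heuristic would pick Wren and Eli for 15, but a cheaper cover exists.
Choose Eli and Priya: together they cover framing, plumbing, roofing — every task.
Total fee: 8 + 4 = 12.
No cover costs less than 12.

12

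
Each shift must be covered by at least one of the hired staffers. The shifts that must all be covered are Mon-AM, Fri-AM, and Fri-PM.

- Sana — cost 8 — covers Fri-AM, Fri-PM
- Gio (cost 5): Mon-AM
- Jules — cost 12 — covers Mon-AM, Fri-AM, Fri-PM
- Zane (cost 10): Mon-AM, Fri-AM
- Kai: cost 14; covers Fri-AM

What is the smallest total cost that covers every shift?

The greedy cost-per-new-shift heuristic would pick Sana and Gio for 13, but a cheaper cover exists.
Jules alone covers Mon-AM, Fri-AM, Fri-PM — every shift.
Total cost: 12.
No cover costs less than 12.

12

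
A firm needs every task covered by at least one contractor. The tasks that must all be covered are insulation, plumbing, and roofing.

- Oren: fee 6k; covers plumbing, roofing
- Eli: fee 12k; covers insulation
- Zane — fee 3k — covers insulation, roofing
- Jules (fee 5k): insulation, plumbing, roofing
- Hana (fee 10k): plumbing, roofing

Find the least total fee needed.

5

The greedy cost-per-new-task heuristic would pick Zane and Jules for 8, but a cheaper cover exists.
Jules alone covers insulation, plumbing, roofing — every task.
Total fee: 5.
No cover costs less than 5.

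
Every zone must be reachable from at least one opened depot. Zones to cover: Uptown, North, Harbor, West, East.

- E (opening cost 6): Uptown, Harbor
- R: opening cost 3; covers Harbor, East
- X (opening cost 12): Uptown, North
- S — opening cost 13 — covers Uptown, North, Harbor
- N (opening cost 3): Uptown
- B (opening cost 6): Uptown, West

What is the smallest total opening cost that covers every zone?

21

The greedy cost-per-new-zone heuristic would pick R, N, B, and X for 24, but a cheaper cover exists.
Choose R, X, and B: together they cover Uptown, North, Harbor, West, East — every zone.
Total opening cost: 3 + 12 + 6 = 21.
No cover costs less than 21.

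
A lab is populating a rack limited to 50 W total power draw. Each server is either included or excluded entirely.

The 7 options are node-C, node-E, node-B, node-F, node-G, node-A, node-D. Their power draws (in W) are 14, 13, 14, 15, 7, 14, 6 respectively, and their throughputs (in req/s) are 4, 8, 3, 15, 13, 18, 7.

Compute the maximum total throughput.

54

This is a 0-1 knapsack instance.
node-F + node-G + node-A + node-D: power draw 15 + 7 + 14 + 6 = 42 ≤ 50, throughput 15 + 13 + 18 + 7 = 53.
node-E + node-F + node-G + node-A: power draw 13 + 15 + 7 + 14 = 49 ≤ 50, throughput 8 + 15 + 13 + 18 = 54.
Best is node-E, node-F, node-G, and node-A with total throughput 54.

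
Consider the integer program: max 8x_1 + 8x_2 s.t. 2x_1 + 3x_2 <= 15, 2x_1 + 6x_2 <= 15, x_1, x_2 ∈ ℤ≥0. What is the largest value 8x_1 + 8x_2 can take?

56

(x_1,x_2)=(7,0) is feasible, giving 56.
(x_1,x_2)=(6,0) is feasible, giving 48.
No feasible integer point exceeds 56.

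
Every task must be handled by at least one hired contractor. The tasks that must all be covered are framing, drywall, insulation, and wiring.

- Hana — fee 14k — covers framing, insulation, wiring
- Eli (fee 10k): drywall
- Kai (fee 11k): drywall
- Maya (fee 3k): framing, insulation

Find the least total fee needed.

The greedy cost-per-new-task heuristic would pick Maya, Eli, and Hana for 27, but a cheaper cover exists.
Choose Hana and Eli: together they cover framing, drywall, insulation, wiring — every task.
Total fee: 14 + 10 = 24.
No cover costs less than 24.

24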